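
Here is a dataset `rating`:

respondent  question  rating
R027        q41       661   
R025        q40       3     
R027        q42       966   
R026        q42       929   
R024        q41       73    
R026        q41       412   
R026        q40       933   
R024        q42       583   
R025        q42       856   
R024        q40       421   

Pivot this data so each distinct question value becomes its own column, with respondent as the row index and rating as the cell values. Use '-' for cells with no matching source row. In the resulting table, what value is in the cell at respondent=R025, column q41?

No long-format row has respondent=R025 and question=q41, so the cell is -.

-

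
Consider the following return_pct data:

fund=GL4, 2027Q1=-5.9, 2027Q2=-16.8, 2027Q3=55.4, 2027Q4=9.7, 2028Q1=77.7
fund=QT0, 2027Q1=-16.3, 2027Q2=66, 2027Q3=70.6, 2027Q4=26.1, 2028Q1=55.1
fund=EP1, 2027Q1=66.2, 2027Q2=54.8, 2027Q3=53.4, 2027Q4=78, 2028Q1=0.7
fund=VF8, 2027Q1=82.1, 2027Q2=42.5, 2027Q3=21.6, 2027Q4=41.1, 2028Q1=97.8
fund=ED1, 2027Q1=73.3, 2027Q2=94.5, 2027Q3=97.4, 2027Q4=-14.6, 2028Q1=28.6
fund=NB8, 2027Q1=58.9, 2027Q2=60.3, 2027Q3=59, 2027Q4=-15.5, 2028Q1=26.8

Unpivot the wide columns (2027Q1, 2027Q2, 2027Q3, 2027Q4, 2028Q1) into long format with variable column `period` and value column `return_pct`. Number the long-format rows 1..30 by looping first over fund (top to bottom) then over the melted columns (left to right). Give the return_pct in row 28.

59

30 rows total (6 × 5). Row 28: index ⌊(28-1)/5⌋ = 5 into fund → NB8; (28-1) mod 5 = 2 into the melted columns → 2027Q3.
So row 28 is (NB8, 2027Q3, 59); return_pct = 59.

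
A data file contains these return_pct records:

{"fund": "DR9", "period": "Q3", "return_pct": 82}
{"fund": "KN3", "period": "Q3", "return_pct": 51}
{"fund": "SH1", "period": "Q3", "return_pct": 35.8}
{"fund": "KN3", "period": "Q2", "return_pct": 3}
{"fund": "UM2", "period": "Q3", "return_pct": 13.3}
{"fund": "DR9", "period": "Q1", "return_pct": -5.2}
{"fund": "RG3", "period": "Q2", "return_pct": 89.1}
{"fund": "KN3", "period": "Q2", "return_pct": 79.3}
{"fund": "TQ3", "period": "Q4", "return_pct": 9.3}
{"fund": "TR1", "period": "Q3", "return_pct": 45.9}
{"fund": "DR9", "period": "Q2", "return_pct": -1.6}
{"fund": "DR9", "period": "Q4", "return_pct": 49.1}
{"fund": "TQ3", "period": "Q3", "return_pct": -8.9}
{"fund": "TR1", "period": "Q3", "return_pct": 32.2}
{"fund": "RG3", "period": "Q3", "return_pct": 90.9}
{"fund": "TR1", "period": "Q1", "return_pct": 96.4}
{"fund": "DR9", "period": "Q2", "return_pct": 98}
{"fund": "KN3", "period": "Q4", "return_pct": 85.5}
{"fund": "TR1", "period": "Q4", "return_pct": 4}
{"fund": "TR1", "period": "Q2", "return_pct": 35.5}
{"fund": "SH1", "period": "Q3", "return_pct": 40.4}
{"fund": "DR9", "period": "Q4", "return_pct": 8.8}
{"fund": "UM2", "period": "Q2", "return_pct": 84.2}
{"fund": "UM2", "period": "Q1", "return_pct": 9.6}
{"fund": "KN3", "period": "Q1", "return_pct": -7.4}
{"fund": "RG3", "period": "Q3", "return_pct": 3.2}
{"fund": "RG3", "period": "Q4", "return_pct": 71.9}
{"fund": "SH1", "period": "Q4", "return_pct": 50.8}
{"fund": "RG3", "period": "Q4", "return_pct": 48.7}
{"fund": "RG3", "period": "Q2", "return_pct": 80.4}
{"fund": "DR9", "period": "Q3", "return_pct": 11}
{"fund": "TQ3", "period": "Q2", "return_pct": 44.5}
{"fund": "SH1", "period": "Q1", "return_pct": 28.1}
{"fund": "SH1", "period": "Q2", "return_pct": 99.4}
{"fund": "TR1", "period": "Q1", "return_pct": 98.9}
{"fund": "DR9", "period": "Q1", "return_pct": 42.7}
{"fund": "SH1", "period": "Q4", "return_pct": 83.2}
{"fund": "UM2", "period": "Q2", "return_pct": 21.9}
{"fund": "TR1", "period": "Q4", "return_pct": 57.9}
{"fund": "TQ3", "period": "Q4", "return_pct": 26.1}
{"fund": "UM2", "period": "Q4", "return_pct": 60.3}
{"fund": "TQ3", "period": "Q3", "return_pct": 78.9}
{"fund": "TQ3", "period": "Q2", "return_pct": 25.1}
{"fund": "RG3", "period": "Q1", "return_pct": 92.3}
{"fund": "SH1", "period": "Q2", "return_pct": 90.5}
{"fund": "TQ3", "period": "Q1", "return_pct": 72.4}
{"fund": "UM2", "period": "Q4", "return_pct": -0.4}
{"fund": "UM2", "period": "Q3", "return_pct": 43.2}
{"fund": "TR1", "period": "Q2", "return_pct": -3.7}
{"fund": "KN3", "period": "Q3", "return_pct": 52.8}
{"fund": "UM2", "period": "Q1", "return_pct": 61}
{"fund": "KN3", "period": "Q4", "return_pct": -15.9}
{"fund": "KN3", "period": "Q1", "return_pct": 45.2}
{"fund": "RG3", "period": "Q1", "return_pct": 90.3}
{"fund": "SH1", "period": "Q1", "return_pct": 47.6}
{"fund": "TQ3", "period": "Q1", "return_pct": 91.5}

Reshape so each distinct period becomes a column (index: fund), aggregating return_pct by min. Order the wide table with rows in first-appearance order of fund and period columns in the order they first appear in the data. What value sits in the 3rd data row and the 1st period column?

35.8

With rows in first-appearance order of fund, row 3 is fund=SH1. period columns in first-appearance order: Q3, Q2, Q1, Q4; column 1 is Q3.
Long rows with fund=SH1, period=Q3: min(35.8, 40.4) = 35.8.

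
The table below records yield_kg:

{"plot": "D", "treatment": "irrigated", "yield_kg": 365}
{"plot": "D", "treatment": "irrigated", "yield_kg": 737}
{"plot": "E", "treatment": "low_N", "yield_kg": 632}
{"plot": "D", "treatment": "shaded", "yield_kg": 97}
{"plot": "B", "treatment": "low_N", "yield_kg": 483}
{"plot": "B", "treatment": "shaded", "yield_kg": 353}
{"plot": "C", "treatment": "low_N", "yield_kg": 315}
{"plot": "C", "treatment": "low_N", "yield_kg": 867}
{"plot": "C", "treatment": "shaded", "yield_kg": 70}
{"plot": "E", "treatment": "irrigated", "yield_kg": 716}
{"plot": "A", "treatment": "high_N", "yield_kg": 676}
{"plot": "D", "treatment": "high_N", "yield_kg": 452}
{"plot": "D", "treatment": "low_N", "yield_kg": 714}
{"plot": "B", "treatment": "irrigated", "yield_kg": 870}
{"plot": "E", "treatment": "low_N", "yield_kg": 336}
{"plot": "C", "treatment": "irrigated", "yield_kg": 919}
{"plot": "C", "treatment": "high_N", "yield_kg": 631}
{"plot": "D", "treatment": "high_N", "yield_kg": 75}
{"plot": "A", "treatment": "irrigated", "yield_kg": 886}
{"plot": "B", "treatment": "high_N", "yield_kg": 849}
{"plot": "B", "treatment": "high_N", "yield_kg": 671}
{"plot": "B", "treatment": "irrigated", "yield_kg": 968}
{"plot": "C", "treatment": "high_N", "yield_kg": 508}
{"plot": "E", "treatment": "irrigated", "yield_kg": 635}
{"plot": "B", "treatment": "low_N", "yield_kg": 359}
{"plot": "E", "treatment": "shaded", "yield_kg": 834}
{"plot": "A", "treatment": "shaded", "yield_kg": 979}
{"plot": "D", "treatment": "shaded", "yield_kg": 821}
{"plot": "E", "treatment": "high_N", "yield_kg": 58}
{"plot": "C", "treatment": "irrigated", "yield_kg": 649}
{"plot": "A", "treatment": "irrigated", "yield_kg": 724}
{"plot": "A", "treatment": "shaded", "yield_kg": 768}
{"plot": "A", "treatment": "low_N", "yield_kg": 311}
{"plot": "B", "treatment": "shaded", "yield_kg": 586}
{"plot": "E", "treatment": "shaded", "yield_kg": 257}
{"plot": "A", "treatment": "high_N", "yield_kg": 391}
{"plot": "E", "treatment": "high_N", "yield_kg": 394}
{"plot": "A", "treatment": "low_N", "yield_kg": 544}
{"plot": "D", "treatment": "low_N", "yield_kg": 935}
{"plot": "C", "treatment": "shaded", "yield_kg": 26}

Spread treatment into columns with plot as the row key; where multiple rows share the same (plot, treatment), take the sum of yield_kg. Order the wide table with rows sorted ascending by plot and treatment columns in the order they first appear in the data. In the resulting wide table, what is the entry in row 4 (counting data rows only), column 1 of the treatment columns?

1102

With rows sorted ascending by plot, row 4 is plot=D. treatment columns in first-appearance order: irrigated, low_N, shaded, high_N; column 1 is irrigated.
Long rows with plot=D, treatment=irrigated: 365 + 737 = 1102.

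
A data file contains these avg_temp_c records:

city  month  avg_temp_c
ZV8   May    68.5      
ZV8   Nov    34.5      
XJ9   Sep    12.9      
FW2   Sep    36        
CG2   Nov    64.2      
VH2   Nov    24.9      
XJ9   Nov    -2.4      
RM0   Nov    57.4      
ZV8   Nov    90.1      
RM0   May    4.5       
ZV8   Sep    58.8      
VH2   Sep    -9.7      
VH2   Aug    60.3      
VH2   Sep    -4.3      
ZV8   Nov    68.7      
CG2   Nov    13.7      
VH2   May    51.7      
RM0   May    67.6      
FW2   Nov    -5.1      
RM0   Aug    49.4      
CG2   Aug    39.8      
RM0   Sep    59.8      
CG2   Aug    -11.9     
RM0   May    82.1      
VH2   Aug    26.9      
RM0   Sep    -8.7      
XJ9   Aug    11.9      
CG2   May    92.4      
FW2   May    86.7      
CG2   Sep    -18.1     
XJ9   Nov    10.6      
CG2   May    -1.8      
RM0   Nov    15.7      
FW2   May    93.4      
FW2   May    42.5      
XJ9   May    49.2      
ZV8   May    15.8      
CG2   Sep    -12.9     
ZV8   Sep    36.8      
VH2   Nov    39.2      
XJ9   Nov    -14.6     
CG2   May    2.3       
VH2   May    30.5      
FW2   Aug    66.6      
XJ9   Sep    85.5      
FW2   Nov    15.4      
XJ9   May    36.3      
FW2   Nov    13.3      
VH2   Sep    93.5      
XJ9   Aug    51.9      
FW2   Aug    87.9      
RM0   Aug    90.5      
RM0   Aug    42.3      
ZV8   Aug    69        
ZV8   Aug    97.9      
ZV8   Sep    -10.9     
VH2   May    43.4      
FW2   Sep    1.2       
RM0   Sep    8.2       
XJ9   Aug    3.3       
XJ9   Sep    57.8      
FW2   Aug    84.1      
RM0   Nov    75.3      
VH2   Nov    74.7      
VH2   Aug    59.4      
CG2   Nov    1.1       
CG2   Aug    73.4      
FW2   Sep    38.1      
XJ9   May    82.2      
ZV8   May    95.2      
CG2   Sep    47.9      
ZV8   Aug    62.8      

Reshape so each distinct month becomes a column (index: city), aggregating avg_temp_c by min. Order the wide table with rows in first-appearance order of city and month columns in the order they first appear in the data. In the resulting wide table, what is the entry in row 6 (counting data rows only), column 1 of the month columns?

4.5

With rows in first-appearance order of city, row 6 is city=RM0. month columns in first-appearance order: May, Nov, Sep, Aug; column 1 is May.
Long rows with city=RM0, month=May: min(4.5, 67.6, 82.1) = 4.5.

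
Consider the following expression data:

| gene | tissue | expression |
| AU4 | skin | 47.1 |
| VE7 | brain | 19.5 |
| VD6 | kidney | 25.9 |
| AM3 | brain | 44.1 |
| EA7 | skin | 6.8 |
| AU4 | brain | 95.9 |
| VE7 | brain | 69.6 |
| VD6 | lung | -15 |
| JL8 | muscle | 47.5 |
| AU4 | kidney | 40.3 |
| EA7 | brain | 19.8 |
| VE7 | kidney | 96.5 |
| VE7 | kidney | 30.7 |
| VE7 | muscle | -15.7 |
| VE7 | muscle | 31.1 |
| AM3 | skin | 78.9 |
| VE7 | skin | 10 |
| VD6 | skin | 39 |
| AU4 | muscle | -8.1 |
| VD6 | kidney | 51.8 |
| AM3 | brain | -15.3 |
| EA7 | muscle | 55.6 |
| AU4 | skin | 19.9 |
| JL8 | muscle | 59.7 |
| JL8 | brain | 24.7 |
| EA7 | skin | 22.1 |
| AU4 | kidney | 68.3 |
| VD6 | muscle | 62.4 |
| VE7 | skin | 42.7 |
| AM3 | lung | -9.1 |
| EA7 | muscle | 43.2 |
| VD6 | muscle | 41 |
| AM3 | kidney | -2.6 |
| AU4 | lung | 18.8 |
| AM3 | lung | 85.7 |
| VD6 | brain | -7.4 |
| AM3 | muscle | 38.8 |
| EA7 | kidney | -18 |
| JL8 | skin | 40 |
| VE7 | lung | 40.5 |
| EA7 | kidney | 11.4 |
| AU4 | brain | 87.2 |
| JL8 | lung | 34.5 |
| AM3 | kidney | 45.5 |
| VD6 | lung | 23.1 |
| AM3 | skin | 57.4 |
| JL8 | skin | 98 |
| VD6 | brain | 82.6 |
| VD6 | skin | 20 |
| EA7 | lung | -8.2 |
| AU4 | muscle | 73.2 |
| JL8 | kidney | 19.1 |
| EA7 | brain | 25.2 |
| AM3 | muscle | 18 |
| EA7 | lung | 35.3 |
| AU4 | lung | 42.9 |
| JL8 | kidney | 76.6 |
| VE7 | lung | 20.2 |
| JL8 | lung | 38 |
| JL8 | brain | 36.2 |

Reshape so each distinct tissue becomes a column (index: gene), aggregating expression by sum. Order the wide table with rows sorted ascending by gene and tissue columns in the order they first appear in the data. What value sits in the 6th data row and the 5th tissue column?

With rows sorted ascending by gene, row 6 is gene=VE7. tissue columns in first-appearance order: skin, brain, kidney, lung, muscle; column 5 is muscle.
Long rows with gene=VE7, tissue=muscle: -15.7 + 31.1 = 15.4.

15.4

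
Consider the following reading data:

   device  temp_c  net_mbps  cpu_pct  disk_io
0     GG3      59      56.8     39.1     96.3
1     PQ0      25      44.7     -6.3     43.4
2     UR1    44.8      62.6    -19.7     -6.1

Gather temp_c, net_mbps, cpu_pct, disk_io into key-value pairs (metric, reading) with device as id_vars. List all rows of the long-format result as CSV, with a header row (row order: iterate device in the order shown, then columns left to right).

device,metric,reading
GG3,temp_c,59
GG3,net_mbps,56.8
GG3,cpu_pct,39.1
GG3,disk_io,96.3
PQ0,temp_c,25
PQ0,net_mbps,44.7
PQ0,cpu_pct,-6.3
PQ0,disk_io,43.4
UR1,temp_c,44.8
UR1,net_mbps,62.6
UR1,cpu_pct,-19.7
UR1,disk_io,-6.1

Each (device, column) pair becomes one row: 3 × 4 = 12 rows.
For example, (GG3, temp_c) → reading=59.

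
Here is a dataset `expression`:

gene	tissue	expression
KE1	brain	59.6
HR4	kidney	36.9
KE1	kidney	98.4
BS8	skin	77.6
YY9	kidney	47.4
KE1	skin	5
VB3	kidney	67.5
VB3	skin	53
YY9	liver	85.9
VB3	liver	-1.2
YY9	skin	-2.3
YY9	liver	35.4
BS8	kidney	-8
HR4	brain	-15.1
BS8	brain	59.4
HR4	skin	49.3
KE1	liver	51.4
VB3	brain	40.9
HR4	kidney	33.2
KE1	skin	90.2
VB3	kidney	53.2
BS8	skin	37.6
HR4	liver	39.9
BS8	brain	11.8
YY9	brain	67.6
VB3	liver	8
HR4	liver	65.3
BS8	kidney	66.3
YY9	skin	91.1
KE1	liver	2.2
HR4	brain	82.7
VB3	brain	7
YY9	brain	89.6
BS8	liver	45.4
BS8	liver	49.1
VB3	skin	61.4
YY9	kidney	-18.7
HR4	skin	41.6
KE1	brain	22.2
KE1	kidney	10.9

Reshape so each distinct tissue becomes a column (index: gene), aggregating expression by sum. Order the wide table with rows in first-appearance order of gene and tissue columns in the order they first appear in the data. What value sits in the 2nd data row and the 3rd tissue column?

90.9

With rows in first-appearance order of gene, row 2 is gene=HR4. tissue columns in first-appearance order: brain, kidney, skin, liver; column 3 is skin.
Long rows with gene=HR4, tissue=skin: 49.3 + 41.6 = 90.9.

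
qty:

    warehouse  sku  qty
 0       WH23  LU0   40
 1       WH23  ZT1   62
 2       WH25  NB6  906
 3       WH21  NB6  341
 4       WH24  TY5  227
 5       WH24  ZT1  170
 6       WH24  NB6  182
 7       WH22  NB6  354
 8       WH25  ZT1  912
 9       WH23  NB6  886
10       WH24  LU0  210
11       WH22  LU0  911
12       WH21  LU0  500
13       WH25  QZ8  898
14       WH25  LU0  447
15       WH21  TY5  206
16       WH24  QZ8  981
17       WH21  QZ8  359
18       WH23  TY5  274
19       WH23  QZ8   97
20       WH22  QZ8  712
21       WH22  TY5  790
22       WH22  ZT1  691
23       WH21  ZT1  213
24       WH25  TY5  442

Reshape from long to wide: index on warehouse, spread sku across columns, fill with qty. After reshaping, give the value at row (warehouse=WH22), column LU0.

911

Wide layout: rows indexed by warehouse, columns are the 5 distinct sku values (LU0, ZT1, NB6, TY5, QZ8).
Cell (warehouse=WH22, sku=LU0) draws from the long row where warehouse=WH22 and sku=LU0, which has qty=911.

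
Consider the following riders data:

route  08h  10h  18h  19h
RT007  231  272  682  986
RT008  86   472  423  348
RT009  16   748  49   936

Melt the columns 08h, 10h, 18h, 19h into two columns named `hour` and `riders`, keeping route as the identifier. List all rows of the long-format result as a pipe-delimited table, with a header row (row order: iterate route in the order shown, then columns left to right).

Each (route, column) pair becomes one row: 3 × 4 = 12 rows.
For example, (RT007, 08h) → riders=231.

| route | hour | riders |
| RT007 | 08h | 231 |
| RT007 | 10h | 272 |
| RT007 | 18h | 682 |
| RT007 | 19h | 986 |
| RT008 | 08h | 86 |
| RT008 | 10h | 472 |
| RT008 | 18h | 423 |
| RT008 | 19h | 348 |
| RT009 | 08h | 16 |
| RT009 | 10h | 748 |
| RT009 | 18h | 49 |
| RT009 | 19h | 936 |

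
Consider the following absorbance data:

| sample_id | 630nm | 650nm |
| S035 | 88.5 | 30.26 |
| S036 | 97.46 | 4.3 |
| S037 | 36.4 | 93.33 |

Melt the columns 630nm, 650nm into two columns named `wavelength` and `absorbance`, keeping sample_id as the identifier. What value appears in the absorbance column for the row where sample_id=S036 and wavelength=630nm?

Unpivoting turns each (sample_id, wide-column) pair into one long row.
The wide cell at row S036, column 630nm holds 97.46, so the long row (S036, 630nm) has absorbance=97.46.

97.46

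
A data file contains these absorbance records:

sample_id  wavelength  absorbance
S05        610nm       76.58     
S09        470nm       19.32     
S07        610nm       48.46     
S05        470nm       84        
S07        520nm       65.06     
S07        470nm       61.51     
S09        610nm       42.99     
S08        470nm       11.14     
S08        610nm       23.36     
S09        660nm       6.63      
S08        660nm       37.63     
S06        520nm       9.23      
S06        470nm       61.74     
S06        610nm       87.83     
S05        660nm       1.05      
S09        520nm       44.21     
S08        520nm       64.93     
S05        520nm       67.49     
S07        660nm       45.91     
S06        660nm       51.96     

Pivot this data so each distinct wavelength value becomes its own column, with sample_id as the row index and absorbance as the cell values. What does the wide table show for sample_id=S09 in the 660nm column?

Wide layout: rows indexed by sample_id, columns are the 4 distinct wavelength values (610nm, 470nm, 520nm, 660nm).
Cell (sample_id=S09, wavelength=660nm) draws from the long row where sample_id=S09 and wavelength=660nm, which has absorbance=6.63.

6.63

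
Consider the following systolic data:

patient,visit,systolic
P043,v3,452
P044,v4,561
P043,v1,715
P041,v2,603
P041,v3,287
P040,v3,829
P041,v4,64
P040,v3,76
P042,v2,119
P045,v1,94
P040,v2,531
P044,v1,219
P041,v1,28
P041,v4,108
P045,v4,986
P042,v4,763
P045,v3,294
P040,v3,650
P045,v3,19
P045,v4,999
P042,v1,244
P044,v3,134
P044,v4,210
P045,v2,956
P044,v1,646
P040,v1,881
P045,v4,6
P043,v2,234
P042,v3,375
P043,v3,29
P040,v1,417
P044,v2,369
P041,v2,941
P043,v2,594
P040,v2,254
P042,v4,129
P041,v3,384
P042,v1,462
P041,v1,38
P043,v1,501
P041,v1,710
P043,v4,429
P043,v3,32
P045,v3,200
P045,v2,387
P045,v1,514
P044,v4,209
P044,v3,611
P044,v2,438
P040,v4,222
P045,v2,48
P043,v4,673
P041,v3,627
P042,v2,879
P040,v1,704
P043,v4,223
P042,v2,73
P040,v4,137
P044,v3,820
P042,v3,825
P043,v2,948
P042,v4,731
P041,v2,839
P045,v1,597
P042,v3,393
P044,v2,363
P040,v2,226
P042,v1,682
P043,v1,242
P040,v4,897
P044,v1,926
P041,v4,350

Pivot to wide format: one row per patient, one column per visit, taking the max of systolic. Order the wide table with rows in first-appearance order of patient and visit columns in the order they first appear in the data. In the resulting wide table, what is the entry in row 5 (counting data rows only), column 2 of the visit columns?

763

With rows in first-appearance order of patient, row 5 is patient=P042. visit columns in first-appearance order: v3, v4, v1, v2; column 2 is v4.
Long rows with patient=P042, visit=v4: max(763, 129, 731) = 763.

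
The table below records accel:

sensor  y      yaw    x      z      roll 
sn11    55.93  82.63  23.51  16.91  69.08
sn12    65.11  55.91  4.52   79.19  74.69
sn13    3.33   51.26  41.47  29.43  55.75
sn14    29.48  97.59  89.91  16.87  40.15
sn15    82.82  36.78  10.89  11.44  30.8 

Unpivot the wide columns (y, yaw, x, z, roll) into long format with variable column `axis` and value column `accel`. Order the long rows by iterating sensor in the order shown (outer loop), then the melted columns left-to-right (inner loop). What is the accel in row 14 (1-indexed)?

25 rows total (5 × 5). Row 14: index ⌊(14-1)/5⌋ = 2 into sensor → sn13; (14-1) mod 5 = 3 into the melted columns → z.
So row 14 is (sn13, z, 29.43); accel = 29.43.

29.43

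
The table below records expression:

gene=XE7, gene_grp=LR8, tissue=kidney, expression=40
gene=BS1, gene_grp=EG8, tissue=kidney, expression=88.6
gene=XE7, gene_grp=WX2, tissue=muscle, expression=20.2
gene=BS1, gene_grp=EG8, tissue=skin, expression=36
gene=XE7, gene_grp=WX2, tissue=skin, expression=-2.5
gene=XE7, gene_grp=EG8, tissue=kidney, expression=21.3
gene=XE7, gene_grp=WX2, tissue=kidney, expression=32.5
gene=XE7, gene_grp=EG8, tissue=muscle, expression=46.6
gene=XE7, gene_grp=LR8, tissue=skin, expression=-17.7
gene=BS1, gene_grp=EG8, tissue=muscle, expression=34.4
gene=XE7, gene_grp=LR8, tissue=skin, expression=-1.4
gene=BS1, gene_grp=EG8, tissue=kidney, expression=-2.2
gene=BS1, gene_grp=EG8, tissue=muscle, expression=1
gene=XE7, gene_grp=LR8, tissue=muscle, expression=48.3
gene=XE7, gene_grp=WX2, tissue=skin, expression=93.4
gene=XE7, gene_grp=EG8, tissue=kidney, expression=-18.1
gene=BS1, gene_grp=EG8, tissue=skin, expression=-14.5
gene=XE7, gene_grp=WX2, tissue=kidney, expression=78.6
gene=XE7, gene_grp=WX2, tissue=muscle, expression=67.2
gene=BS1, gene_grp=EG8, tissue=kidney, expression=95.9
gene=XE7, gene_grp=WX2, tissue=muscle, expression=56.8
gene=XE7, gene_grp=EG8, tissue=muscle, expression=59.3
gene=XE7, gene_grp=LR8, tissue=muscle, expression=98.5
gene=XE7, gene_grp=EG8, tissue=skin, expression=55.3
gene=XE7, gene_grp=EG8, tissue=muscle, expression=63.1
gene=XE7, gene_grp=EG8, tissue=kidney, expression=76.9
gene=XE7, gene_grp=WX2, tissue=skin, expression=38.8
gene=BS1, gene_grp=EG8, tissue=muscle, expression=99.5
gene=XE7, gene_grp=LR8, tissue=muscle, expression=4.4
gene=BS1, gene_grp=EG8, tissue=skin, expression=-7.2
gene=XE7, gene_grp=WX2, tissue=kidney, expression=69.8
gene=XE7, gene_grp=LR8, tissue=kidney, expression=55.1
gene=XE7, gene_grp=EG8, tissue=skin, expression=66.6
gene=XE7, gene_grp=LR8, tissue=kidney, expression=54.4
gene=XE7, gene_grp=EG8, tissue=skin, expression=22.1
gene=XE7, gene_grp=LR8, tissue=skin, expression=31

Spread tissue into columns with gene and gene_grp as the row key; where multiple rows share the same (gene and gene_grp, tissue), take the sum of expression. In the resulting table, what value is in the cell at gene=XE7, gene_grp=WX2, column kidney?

180.9

Rows with gene=XE7, gene_grp=WX2 and tissue=kidney: expression values are 32.5, 78.6, 69.8.
32.5 + 78.6 + 69.8 = 180.9.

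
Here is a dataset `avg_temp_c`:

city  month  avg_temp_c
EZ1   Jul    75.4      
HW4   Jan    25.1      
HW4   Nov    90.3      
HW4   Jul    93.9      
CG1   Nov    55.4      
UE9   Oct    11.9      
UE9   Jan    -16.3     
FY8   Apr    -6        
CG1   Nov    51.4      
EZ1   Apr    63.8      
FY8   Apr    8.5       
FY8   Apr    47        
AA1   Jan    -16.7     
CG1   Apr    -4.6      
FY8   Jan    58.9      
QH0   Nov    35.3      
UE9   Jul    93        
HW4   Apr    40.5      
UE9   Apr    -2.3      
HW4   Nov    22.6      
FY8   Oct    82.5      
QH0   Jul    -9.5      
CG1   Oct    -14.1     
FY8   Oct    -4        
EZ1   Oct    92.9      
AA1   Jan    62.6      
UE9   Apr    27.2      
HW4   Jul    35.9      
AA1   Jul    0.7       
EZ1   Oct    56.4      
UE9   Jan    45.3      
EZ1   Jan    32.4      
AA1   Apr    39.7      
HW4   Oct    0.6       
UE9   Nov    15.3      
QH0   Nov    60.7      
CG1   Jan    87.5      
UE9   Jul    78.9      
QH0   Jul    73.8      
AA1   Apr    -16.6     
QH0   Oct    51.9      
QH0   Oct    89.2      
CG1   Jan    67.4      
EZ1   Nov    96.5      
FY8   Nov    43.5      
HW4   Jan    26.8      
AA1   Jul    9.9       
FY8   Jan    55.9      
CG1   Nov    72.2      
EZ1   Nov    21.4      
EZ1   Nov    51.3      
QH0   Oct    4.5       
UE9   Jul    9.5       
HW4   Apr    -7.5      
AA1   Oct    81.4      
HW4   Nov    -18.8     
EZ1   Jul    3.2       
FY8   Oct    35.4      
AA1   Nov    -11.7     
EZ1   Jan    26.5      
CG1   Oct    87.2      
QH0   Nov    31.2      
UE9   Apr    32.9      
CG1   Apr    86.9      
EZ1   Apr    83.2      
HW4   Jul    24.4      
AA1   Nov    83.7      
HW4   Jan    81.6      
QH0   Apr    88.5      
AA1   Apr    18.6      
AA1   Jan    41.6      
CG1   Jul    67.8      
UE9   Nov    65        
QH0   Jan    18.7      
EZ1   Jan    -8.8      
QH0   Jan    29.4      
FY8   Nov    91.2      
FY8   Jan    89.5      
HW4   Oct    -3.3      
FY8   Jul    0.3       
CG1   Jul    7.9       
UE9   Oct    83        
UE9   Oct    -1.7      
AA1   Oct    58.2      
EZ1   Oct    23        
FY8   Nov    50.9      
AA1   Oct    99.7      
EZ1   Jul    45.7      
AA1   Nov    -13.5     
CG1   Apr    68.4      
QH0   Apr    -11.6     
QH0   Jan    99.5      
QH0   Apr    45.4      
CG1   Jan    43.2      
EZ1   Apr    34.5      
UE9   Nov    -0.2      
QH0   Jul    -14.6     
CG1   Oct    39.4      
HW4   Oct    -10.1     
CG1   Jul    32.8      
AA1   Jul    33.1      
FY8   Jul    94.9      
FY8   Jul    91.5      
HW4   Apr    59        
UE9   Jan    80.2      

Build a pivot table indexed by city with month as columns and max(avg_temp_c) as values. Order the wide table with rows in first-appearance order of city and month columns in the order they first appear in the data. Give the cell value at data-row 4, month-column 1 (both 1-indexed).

With rows in first-appearance order of city, row 4 is city=UE9. month columns in first-appearance order: Jul, Jan, Nov, Oct, Apr; column 1 is Jul.
Long rows with city=UE9, month=Jul: max(93, 78.9, 9.5) = 93.

93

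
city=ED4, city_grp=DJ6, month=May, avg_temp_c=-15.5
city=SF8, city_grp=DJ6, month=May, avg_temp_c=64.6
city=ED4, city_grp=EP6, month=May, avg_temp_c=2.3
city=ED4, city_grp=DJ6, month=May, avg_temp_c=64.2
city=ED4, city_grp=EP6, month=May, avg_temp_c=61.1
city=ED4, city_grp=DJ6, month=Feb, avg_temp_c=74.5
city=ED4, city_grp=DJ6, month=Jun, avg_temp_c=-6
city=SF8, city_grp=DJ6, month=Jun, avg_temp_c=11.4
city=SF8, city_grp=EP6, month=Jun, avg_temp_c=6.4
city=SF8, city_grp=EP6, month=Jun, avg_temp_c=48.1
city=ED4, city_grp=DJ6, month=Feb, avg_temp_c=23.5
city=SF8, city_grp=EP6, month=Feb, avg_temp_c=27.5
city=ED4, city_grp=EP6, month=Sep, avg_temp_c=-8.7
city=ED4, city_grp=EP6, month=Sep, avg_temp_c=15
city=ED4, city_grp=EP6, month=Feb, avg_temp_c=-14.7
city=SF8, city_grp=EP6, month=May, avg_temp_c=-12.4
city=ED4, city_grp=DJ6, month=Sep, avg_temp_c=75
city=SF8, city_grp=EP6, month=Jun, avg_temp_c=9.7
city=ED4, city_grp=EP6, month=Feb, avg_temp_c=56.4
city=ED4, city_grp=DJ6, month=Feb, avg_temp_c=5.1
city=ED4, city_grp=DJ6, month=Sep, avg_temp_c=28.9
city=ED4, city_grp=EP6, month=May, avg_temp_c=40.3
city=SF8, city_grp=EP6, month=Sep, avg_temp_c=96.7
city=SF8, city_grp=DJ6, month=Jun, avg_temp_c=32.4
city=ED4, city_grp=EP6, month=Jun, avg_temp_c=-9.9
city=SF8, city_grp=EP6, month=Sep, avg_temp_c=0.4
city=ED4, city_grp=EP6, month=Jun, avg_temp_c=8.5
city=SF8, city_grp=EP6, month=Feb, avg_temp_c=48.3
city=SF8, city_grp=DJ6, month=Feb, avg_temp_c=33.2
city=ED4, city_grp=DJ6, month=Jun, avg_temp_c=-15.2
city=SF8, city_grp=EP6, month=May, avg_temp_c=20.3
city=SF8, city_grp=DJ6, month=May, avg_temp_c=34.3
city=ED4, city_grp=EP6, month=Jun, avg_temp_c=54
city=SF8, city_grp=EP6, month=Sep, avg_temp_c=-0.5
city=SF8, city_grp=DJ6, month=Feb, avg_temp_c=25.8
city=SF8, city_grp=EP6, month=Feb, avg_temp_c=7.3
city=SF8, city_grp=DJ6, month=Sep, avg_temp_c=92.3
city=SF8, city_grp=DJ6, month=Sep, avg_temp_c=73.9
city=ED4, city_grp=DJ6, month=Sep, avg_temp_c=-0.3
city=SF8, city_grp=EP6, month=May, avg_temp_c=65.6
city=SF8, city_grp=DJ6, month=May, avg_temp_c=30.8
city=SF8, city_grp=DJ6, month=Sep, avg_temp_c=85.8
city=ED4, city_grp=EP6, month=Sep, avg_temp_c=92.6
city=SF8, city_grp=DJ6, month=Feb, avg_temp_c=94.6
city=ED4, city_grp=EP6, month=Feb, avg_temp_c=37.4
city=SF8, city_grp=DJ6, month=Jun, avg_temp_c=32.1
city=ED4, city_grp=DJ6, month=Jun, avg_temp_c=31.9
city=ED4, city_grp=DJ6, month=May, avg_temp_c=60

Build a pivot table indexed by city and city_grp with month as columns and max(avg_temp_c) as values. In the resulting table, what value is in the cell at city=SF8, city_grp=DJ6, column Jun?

32.4

Rows with city=SF8, city_grp=DJ6 and month=Jun: avg_temp_c values are 11.4, 32.4, 32.1.
max(11.4, 32.4, 32.1) = 32.4.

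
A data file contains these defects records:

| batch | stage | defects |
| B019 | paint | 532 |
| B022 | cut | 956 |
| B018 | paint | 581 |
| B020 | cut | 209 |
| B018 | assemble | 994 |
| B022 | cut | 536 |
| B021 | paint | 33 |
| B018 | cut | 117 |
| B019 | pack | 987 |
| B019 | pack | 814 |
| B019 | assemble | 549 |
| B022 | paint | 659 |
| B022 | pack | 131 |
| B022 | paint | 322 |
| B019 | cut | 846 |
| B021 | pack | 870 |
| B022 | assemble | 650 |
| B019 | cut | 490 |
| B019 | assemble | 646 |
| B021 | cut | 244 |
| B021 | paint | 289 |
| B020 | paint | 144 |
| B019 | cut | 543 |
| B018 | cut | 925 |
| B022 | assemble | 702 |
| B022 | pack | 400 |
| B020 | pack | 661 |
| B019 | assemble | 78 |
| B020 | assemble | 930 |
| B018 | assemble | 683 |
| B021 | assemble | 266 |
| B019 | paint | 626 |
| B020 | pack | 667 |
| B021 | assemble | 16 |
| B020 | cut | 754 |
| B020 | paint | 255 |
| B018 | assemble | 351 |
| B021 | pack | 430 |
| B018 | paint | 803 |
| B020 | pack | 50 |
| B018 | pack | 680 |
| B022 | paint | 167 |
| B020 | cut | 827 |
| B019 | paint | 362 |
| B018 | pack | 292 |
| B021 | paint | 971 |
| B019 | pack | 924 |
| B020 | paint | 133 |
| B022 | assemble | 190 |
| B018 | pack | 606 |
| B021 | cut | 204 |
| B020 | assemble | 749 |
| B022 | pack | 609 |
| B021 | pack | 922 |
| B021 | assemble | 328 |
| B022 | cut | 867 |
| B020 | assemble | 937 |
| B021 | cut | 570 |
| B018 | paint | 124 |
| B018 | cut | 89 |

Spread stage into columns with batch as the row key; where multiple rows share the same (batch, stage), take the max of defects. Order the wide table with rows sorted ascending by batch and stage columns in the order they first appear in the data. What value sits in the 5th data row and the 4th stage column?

With rows sorted ascending by batch, row 5 is batch=B022. stage columns in first-appearance order: paint, cut, assemble, pack; column 4 is pack.
Long rows with batch=B022, stage=pack: max(131, 400, 609) = 609.

609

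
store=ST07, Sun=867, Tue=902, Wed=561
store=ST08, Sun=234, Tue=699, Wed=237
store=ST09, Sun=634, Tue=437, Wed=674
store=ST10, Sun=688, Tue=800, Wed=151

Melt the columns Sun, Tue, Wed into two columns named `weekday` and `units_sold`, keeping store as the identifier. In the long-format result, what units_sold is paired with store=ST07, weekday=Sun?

Unpivoting turns each (store, wide-column) pair into one long row.
The wide cell at row ST07, column Sun holds 867, so the long row (ST07, Sun) has units_sold=867.

867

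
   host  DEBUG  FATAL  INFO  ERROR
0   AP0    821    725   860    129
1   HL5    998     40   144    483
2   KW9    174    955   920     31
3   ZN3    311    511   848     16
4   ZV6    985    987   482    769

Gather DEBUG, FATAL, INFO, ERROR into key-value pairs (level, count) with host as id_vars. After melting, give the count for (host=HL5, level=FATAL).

Unpivoting turns each (host, wide-column) pair into one long row.
The wide cell at row HL5, column FATAL holds 40, so the long row (HL5, FATAL) has count=40.

40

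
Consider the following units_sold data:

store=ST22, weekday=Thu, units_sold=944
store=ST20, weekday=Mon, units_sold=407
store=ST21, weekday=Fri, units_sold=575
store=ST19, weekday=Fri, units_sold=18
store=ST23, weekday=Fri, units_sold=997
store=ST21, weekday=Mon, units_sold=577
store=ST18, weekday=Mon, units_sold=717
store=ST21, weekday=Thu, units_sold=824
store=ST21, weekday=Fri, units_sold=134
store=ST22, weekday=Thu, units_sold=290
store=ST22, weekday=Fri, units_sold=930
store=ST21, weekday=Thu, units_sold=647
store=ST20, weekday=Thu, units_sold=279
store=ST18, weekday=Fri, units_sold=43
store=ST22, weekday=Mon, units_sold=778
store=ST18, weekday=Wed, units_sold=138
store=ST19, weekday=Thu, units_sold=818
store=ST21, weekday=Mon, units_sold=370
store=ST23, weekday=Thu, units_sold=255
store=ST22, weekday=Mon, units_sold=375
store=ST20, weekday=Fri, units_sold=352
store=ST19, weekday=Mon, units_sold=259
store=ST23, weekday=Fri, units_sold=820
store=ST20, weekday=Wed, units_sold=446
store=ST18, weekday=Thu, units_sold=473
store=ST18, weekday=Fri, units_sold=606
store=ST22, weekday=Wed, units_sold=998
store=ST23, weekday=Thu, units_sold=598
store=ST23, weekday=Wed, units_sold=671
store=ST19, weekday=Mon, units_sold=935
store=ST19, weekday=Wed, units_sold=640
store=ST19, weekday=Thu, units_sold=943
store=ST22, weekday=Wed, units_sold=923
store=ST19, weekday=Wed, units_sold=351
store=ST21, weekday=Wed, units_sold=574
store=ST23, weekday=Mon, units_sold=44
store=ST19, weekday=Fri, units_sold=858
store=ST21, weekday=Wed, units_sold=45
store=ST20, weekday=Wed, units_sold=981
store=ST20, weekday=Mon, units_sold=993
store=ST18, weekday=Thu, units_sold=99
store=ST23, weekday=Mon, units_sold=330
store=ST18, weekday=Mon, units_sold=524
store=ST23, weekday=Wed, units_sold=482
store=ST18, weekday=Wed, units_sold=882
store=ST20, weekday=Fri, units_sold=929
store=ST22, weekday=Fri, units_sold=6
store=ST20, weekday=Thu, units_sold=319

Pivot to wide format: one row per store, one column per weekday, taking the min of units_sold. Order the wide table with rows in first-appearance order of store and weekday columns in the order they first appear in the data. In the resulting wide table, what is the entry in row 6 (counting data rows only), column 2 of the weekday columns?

With rows in first-appearance order of store, row 6 is store=ST18. weekday columns in first-appearance order: Thu, Mon, Fri, Wed; column 2 is Mon.
Long rows with store=ST18, weekday=Mon: min(717, 524) = 524.

524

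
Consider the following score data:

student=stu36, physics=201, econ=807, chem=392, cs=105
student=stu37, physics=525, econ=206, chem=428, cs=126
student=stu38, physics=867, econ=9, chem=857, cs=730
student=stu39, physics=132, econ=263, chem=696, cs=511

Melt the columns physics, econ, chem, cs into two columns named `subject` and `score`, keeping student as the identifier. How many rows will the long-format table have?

4 student values × 4 melted columns = 16 rows.

16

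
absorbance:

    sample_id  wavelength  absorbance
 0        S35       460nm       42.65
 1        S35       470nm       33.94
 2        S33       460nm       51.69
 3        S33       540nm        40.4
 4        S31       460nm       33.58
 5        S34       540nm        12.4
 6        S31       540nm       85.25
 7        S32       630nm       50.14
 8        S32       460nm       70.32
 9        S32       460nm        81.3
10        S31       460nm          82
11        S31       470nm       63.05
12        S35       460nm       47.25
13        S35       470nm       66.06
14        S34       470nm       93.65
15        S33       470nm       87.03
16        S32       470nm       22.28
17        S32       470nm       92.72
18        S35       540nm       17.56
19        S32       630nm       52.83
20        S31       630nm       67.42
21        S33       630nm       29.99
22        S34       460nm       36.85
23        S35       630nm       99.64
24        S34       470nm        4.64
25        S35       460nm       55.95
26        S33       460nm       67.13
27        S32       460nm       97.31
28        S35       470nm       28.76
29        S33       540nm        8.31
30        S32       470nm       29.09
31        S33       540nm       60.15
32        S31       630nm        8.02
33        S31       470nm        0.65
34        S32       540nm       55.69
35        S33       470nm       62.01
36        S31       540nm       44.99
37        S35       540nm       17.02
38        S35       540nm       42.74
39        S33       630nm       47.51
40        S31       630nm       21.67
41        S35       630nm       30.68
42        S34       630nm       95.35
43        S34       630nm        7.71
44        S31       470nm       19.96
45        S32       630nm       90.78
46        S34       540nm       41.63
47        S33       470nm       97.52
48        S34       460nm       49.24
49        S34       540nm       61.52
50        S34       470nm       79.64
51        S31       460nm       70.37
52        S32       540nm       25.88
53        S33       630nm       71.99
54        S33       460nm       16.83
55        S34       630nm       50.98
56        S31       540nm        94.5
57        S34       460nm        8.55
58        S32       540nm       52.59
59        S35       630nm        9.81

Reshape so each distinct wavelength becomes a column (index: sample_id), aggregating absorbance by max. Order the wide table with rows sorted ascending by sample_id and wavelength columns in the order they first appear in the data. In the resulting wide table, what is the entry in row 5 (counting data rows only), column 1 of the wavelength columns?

55.95

With rows sorted ascending by sample_id, row 5 is sample_id=S35. wavelength columns in first-appearance order: 460nm, 470nm, 540nm, 630nm; column 1 is 460nm.
Long rows with sample_id=S35, wavelength=460nm: max(42.65, 47.25, 55.95) = 55.95.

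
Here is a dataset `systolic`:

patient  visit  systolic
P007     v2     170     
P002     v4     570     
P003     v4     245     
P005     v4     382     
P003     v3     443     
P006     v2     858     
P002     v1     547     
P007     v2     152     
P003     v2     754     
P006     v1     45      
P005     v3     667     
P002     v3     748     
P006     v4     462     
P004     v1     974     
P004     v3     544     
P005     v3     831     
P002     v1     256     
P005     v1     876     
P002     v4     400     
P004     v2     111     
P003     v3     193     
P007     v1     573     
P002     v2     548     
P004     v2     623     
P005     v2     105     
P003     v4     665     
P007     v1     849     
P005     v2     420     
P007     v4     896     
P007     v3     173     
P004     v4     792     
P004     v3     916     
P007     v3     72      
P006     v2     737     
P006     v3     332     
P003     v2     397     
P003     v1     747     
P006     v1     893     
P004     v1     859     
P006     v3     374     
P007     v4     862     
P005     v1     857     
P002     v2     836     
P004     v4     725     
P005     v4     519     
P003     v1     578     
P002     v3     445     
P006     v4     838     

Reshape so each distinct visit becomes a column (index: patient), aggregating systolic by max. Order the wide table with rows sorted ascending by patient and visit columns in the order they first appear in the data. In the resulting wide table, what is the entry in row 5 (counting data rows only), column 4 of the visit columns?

With rows sorted ascending by patient, row 5 is patient=P006. visit columns in first-appearance order: v2, v4, v3, v1; column 4 is v1.
Long rows with patient=P006, visit=v1: max(45, 893) = 893.

893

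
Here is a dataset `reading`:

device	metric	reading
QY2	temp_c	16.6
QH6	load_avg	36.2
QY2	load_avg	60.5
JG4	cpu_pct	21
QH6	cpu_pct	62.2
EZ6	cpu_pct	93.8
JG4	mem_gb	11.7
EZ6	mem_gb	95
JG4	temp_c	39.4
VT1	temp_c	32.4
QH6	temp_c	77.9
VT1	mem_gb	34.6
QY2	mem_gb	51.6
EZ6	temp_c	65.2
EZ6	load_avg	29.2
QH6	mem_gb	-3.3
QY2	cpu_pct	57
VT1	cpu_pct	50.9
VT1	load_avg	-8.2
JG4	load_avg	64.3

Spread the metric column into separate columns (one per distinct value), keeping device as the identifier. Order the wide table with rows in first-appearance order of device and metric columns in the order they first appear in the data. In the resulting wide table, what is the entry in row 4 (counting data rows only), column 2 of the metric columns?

With rows in first-appearance order of device, row 4 is device=EZ6. metric columns in first-appearance order: temp_c, load_avg, cpu_pct, mem_gb; column 2 is load_avg.
Long rows with device=EZ6, metric=load_avg: reading = 29.2.

29.2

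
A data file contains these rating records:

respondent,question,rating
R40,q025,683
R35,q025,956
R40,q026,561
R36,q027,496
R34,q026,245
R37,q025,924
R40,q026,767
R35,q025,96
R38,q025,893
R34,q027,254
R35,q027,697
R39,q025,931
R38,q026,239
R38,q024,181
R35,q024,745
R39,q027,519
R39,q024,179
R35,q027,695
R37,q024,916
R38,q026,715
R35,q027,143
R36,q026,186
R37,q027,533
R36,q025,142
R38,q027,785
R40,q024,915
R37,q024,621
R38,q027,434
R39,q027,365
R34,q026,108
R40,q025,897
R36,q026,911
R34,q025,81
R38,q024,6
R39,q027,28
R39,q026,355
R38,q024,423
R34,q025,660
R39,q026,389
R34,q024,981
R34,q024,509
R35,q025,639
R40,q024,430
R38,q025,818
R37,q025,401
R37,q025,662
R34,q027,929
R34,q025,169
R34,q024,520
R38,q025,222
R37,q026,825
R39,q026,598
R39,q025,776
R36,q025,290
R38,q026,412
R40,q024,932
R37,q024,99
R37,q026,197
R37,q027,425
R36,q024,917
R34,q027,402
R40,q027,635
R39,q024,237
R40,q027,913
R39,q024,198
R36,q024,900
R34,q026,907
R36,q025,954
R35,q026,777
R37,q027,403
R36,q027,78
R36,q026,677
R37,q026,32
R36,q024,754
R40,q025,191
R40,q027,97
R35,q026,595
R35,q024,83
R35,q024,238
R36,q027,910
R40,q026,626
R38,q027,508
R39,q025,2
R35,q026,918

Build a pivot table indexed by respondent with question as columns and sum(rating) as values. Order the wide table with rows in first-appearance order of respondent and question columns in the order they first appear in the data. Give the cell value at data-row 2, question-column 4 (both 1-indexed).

1066

With rows in first-appearance order of respondent, row 2 is respondent=R35. question columns in first-appearance order: q025, q026, q027, q024; column 4 is q024.
Long rows with respondent=R35, question=q024: 745 + 83 + 238 = 1066.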